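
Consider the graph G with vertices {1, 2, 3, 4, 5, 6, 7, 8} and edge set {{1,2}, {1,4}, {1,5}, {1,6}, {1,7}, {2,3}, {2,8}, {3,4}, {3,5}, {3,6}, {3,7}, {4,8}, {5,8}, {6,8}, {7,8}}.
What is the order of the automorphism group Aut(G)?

The vertices split by degree into {1, 3, 8} (degree 5) and {2, 4, 5, 6, 7} (degree 3); every edge runs between the two parts, so G is the complete bipartite graph K_{3,5}. Automorphisms preserve the bipartition setwise (since the parts differ in size) and act as S_5 × S_3 within it; |Aut| = 720.

720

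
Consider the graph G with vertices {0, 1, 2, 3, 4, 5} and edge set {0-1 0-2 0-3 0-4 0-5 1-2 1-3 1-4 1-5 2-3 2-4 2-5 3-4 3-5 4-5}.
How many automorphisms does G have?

All 6 vertices are pairwise adjacent: G = K_6. Any permutation of the 6 vertices preserves K_6, so Aut(K_6) = S_6 of order 6! = 720.

720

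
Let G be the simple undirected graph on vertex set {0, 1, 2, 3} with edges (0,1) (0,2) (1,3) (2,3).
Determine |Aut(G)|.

8

G is 2-regular and connected on 4 vertices, i.e. the cycle C_4. The automorphisms of the 4-cycle are exactly the symmetries of a regular 4-gon: the dihedral group D_4, |D_4| = 8.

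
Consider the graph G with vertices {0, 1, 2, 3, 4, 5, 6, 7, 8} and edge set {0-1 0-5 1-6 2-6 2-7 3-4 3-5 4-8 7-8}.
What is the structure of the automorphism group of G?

the dihedral group of order 18

G is 2-regular and connected on 9 vertices, i.e. the cycle C_9. The automorphisms of the 9-cycle are exactly the symmetries of a regular 9-gon: the dihedral group D_9, |D_9| = 18.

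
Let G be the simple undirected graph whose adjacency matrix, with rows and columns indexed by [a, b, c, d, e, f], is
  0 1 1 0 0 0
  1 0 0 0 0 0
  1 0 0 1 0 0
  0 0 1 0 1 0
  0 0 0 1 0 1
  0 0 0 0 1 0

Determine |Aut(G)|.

The degree sequence is [2, 1, 2, 2, 2, 1]; the two degree-1 vertices b and f are the ends of a path, so G = P_6. A path has exactly one nontrivial symmetry — reversal — giving Aut(G) of order 2.

2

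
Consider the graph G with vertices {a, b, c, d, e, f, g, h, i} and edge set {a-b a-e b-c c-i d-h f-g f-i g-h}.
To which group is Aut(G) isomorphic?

C_2

The degree sequence is [2, 2, 2, 1, 1, 2, 2, 2, 2]; the two degree-1 vertices d and e are the ends of a path, so G = P_9. A path has exactly one nontrivial symmetry — reversal — giving Aut(G) of order 2.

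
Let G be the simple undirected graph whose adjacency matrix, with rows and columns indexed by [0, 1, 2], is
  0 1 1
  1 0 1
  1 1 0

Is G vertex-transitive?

Yes

All 3 vertices are pairwise adjacent: G = K_3. Every bijection on the vertex set is an automorphism of K_3; hence Aut(K_3) ≅ S_3, order 6. Under this action every vertex can be carried to every other, so G is vertex-transitive.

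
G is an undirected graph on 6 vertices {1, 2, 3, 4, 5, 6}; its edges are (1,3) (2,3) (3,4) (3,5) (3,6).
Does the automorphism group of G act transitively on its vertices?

No

Vertex 3 is the only vertex of degree 5, so every automorphism fixes it; G is not vertex-transitive.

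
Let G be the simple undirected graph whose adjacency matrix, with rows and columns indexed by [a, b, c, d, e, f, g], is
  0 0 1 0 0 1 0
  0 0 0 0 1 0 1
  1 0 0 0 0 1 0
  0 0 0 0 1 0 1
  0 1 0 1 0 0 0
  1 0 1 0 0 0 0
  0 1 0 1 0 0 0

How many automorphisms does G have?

48

G has two connected components, {b, d, e, g} and {a, c, f}; each is 2-regular, so G = C_4 ⊔ C_3. No automorphism exchanges components of different sizes, hence Aut(G) is the direct product D_3 × D_4, order 48.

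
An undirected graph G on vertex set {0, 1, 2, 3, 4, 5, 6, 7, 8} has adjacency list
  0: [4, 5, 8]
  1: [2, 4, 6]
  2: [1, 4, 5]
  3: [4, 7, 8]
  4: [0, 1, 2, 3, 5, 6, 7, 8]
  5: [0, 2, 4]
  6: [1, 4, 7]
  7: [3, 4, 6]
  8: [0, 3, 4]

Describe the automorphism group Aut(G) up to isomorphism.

Vertex 4 is the unique vertex of degree 8; the remaining 8 vertices each have degree 3 and induce a cycle, so G is the wheel on 9 vertices with hub 4. Every automorphism fixes the hub and acts on the rim 8-cycle, so Aut(G) ≅ Aut(C_8) = D_8 of order 16.

the dihedral group of order 16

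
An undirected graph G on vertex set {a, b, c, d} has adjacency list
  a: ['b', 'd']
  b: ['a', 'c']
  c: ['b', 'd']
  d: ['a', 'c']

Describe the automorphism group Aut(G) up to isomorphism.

the hyperoctahedral group B_2

G is 2-regular and bipartite on 2^2 = 4 vertices with girth 4; it is the hypercube graph Q_2. Aut(Q_2) consists of the signed permutations of the 2 coordinate axes: 2! permutations times 2^2 sign flips, so |Aut| = 2^2·2! = 8.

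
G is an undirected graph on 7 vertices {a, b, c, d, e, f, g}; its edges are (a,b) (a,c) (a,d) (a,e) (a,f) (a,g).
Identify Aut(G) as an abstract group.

Vertex a has degree 6 and every other vertex has degree 1, so G is the star K_{1,6} with centre a. The 6 leaves are pairwise interchangeable while the centre is fixed, giving Aut(G) = S_6.

the symmetric group on 6 letters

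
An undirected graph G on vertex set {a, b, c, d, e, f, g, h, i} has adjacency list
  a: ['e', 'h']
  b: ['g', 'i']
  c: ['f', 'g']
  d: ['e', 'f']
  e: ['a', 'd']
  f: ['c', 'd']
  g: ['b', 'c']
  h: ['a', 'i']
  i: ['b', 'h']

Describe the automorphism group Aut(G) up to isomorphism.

D_9

G is 2-regular and connected on 9 vertices, i.e. the cycle C_9. C_9 has 9 rotations and 9 reflections, so Aut(C_9) ≅ D_9 of order 18.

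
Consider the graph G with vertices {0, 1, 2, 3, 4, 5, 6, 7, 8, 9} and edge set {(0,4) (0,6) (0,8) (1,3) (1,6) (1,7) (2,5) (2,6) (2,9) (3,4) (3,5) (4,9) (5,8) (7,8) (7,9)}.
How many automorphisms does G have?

120

G is 3-regular on 10 vertices with no triangles and no 4-cycles (girth 5): this is the Petersen graph. It is a classical fact that the Petersen graph has automorphism group S_5 (order 120), arising from its description as the Kneser graph K(5,2).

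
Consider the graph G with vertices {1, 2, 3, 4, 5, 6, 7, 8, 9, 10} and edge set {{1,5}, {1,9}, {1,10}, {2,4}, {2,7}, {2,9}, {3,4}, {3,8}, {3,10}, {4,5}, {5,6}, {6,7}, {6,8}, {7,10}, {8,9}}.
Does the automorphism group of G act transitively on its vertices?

Yes

G is 3-regular on 10 vertices with no triangles and no 4-cycles (girth 5): this is the Petersen graph. It is a classical fact that the Petersen graph has automorphism group S_5 (order 120), arising from its description as the Kneser graph K(5,2). This group acts transitively on the 10 vertices.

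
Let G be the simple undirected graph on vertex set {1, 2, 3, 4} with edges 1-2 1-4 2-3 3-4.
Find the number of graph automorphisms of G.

8

G is 2-regular and connected on 4 vertices, i.e. the cycle C_4. The automorphisms of the 4-cycle are exactly the symmetries of a regular 4-gon: the dihedral group D_4, |D_4| = 8.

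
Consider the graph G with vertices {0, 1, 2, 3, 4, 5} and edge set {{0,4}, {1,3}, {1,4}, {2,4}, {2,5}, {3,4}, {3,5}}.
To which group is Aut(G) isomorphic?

Degrees alone do not determine every vertex (e.g. 1 and 2 both have degree 2), but their neighbour-degree multisets differ: N(1) has degrees [3, 4] while N(2) has degrees [2, 4]. Repeating this refinement separates all vertices, so the only automorphism is the identity.

1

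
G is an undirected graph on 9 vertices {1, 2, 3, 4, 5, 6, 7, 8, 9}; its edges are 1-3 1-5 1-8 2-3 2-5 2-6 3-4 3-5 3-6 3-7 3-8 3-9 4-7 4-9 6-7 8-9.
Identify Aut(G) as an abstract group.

Vertex 3 is the unique vertex of degree 8; the remaining 8 vertices each have degree 3 and induce a cycle, so G is the wheel on 9 vertices with hub 3. Every automorphism fixes the hub and acts on the rim 8-cycle, so Aut(G) ≅ Aut(C_8) = D_8 of order 16.

the dihedral group of order 16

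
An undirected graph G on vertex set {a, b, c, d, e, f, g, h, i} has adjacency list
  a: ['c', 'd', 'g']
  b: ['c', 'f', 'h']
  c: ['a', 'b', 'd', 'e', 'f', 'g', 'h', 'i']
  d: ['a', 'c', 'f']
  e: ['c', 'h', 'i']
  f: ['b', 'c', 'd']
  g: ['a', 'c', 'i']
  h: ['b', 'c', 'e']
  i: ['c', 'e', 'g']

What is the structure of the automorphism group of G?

Vertex c is the unique vertex of degree 8; the remaining 8 vertices each have degree 3 and induce a cycle, so G is the wheel on 9 vertices with hub c. With the hub fixed, the remaining symmetry is that of the rim cycle C_8, giving the dihedral group D_8.

the dihedral group of order 16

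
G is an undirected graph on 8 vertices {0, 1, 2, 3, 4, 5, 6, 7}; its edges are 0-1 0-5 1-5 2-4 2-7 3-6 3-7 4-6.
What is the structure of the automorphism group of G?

D_3 × D_5

G has two connected components, {2, 3, 4, 6, 7} and {0, 1, 5}; each is 2-regular, so G = C_5 ⊔ C_3. The components are non-isomorphic (different sizes), so Aut(G) = Aut(C_3) × Aut(C_5) = D_3 × D_5 of order 6·10 = 60.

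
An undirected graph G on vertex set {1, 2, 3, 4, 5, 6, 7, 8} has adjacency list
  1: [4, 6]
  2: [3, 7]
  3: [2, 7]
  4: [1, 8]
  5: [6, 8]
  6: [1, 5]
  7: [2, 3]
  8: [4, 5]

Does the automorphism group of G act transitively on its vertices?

G has two connected components, {1, 4, 5, 6, 8} and {2, 3, 7}; each is 2-regular, so G = C_5 ⊔ C_3. The orbit of 1 under Aut(G) is {1, 4, 5, 6, 8}, which does not contain 2, so G is not vertex-transitive.

No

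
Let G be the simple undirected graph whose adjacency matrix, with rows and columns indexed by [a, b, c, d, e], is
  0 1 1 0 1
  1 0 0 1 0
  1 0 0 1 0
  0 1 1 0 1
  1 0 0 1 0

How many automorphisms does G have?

The vertices split by degree into {a, d} (degree 3) and {b, c, e} (degree 2); every edge runs between the two parts, so G is the complete bipartite graph K_{2,3}. Automorphisms preserve the bipartition setwise (since the parts differ in size) and act as S_2 × S_3 within it; |Aut| = 12.

12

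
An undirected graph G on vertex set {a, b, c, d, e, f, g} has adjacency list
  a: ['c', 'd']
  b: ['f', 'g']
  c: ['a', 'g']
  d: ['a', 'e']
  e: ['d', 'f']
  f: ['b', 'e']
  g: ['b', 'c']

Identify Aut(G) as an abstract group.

Every vertex has degree 2 and the graph is connected, so G is the 7-cycle C_7. C_7 has 7 rotations and 7 reflections, so Aut(C_7) ≅ D_7 of order 14.

the dihedral group of order 14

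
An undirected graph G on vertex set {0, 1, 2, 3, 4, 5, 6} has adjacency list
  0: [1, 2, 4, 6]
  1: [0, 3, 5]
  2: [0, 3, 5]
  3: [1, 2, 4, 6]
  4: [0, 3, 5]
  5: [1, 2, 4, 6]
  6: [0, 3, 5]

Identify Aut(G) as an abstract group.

The vertices split by degree into {0, 3, 5} (degree 4) and {1, 2, 4, 6} (degree 3); every edge runs between the two parts, so G is the complete bipartite graph K_{3,4}. Automorphisms preserve the bipartition setwise (since the parts differ in size) and act as S_4 × S_3 within it; |Aut| = 144.

S_4 × S_3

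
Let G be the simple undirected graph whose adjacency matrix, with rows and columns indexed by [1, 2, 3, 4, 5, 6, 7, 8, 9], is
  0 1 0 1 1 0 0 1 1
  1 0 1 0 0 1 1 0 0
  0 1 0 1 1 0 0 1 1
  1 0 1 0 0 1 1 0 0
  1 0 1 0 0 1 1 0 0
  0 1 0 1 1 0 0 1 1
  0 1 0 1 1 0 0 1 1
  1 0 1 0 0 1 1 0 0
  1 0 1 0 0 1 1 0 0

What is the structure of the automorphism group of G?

The vertices split by degree into {1, 3, 6, 7} (degree 5) and {2, 4, 5, 8, 9} (degree 4); every edge runs between the two parts, so G is the complete bipartite graph K_{4,5}. Automorphisms preserve the bipartition setwise (since the parts differ in size) and act as S_4 × S_5 within it; |Aut| = 2880.

S_4 × S_5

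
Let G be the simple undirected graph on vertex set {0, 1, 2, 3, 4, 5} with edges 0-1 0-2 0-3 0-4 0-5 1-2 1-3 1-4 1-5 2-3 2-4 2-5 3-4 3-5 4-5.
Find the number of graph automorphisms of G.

720

Every vertex has degree 5, so G is the complete graph K_6. Any permutation of the 6 vertices preserves K_6, so Aut(K_6) = S_6 of order 6! = 720.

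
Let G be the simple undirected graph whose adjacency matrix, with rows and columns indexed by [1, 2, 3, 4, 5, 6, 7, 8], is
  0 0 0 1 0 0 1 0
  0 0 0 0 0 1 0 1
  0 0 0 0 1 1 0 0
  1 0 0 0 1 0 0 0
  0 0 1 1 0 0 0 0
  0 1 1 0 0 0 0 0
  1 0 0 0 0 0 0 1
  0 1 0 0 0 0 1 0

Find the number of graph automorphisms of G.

G is 2-regular and connected on 8 vertices, i.e. the cycle C_8. The automorphisms of the 8-cycle are exactly the symmetries of a regular 8-gon: the dihedral group D_8, |D_8| = 16.

16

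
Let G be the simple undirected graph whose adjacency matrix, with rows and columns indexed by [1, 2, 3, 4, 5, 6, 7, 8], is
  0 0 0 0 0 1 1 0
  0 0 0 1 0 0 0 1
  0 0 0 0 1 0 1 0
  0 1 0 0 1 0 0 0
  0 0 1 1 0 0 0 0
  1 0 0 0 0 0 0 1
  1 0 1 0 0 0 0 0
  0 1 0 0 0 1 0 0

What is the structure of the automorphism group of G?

Every vertex has degree 2 and the graph is connected, so G is the 8-cycle C_8. C_8 has 8 rotations and 8 reflections, so Aut(C_8) ≅ D_8 of order 16.

the dihedral group of order 16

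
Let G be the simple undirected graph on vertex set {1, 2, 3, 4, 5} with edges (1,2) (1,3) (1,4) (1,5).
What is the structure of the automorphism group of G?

the symmetric group on 4 letters

Vertex 1 has degree 4 and every other vertex has degree 1, so G is the star K_{1,4} with centre 1. Any automorphism fixes the centre and permutes the 4 leaves freely, so Aut(G) ≅ S_4 of order 4! = 24.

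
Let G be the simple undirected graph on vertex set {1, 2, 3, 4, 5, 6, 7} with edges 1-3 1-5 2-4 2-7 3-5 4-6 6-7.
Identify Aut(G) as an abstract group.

G has two connected components, {2, 4, 6, 7} and {1, 3, 5}; each is 2-regular, so G = C_4 ⊔ C_3. No automorphism exchanges components of different sizes, hence Aut(G) is the direct product D_4 × D_3, order 48.

D_4 × D_3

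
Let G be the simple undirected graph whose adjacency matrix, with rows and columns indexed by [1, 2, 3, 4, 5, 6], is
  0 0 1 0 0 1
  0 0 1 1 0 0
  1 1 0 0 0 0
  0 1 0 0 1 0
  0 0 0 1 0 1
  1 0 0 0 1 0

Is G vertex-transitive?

Yes

G is 2-regular and connected on 6 vertices, i.e. the cycle C_6. C_6 has 6 rotations and 6 reflections, so Aut(C_6) ≅ D_6 of order 12. Under this action every vertex can be carried to every other, so G is vertex-transitive.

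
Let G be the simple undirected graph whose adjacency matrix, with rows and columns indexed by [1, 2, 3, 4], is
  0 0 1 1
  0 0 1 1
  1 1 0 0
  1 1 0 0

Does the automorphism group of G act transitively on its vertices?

Yes

G is 2-regular and bipartite with parts {1, 2} and {3, 4} (each part is independent and every cross-pair is an edge), so G = K_{2,2}. Aut(K_{2,2}) is the wreath product S_2 ≀ Z_2: permute within each part, then optionally swap the parts; |Aut| = 2·(2!)² = 8. Under this action every vertex can be carried to every other, so G is vertex-transitive.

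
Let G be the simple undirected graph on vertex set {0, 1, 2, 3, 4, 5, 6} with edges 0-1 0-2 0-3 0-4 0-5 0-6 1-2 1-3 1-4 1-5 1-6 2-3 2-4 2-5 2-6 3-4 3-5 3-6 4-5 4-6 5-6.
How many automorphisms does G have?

All 7 vertices are pairwise adjacent: G = K_7. Any permutation of the 7 vertices preserves K_7, so Aut(K_7) = S_7 of order 7! = 5040.

5040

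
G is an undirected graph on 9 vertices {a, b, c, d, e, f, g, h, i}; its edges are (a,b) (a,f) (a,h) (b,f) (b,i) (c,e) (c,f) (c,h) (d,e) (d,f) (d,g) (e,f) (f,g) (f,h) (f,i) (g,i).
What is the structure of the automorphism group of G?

Vertex f is the unique vertex of degree 8; the remaining 8 vertices each have degree 3 and induce a cycle, so G is the wheel on 9 vertices with hub f. With the hub fixed, the remaining symmetry is that of the rim cycle C_8, giving the dihedral group D_8.

the dihedral group of order 16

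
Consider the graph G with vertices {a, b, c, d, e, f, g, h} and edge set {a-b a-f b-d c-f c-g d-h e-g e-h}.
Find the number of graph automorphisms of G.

16

G is 2-regular and connected on 8 vertices, i.e. the cycle C_8. C_8 has 8 rotations and 8 reflections, so Aut(C_8) ≅ D_8 of order 16.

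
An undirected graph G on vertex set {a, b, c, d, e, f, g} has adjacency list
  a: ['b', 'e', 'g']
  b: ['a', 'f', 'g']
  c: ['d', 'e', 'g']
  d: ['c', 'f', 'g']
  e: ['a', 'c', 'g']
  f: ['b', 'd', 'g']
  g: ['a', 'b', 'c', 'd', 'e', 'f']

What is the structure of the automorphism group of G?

the dihedral group of order 12

Vertex g is the unique vertex of degree 6; the remaining 6 vertices each have degree 3 and induce a cycle, so G is the wheel on 7 vertices with hub g. With the hub fixed, the remaining symmetry is that of the rim cycle C_6, giving the dihedral group D_6.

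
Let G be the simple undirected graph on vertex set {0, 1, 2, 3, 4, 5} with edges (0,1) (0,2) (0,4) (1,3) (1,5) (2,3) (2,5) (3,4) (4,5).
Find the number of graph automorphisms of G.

G is 3-regular and bipartite with parts {1, 2, 4} and {0, 3, 5} (each part is independent and every cross-pair is an edge), so G = K_{3,3}. Each part can be permuted independently (S_3 × S_3) and the two equal-size parts can also be swapped, giving (S_3 × S_3) ⋊ Z_2 of order 2·(3!)² = 72.

72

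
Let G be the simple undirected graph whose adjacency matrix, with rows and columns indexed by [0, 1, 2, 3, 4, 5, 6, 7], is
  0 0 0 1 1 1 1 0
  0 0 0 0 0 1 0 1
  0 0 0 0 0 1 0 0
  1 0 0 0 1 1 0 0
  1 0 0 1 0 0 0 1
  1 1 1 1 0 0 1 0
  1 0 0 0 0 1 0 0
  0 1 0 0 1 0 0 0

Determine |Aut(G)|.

Degrees alone do not determine every vertex (e.g. 1 and 6 both have degree 2), but their neighbour-degree multisets differ: N(1) has degrees [2, 5] while N(6) has degrees [4, 5]. Repeating this refinement separates all vertices, so the only automorphism is the identity.

1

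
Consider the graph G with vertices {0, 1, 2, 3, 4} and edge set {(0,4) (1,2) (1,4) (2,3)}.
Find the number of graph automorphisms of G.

2

The degree sequence is [1, 2, 2, 1, 2]; the two degree-1 vertices 0 and 3 are the ends of a path, so G = P_5. The only nontrivial automorphism of a path is the end-to-end reflection, so Aut(G) ≅ Z_2.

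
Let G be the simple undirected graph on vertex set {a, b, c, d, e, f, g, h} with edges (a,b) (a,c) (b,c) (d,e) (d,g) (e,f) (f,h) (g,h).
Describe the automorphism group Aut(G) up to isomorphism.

D_3 × D_5

G has two connected components, {d, e, f, g, h} and {a, b, c}; each is 2-regular, so G = C_5 ⊔ C_3. The components are non-isomorphic (different sizes), so Aut(G) = Aut(C_3) × Aut(C_5) = D_3 × D_5 of order 6·10 = 60.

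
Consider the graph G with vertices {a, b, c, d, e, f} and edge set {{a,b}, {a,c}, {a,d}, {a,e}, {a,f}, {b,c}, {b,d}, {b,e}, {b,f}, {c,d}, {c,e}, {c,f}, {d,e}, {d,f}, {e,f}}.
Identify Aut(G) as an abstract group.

S_6

All 6 vertices are pairwise adjacent: G = K_6. Every bijection on the vertex set is an automorphism of K_6; hence Aut(K_6) ≅ S_6, order 720.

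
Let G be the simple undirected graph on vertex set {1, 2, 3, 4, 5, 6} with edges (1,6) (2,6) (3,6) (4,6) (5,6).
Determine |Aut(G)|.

Vertex 6 has degree 5 and every other vertex has degree 1, so G is the star K_{1,5} with centre 6. Any automorphism fixes the centre and permutes the 5 leaves freely, so Aut(G) ≅ S_5 of order 5! = 120.

120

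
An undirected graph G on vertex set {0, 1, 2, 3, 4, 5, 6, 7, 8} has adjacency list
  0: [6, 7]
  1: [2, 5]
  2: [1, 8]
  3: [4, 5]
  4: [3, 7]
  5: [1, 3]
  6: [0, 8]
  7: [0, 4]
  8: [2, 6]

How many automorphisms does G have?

18

G is 2-regular and connected on 9 vertices, i.e. the cycle C_9. The automorphisms of the 9-cycle are exactly the symmetries of a regular 9-gon: the dihedral group D_9, |D_9| = 18.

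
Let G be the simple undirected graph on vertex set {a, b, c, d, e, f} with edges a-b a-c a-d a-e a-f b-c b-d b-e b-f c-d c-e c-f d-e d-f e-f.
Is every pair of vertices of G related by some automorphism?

Yes

Every vertex has degree 5, so G is the complete graph K_6. Any permutation of the 6 vertices preserves K_6, so Aut(K_6) = S_6 of order 6! = 720. This group acts transitively on the 6 vertices.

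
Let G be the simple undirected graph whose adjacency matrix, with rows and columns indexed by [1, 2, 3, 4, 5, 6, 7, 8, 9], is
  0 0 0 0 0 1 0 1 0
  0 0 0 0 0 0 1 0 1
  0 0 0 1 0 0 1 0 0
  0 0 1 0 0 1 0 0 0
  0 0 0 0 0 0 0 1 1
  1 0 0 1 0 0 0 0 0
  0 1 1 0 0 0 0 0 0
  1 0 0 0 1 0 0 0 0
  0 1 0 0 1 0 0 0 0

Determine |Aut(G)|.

18

Every vertex has degree 2 and the graph is connected, so G is the 9-cycle C_9. C_9 has 9 rotations and 9 reflections, so Aut(C_9) ≅ D_9 of order 18.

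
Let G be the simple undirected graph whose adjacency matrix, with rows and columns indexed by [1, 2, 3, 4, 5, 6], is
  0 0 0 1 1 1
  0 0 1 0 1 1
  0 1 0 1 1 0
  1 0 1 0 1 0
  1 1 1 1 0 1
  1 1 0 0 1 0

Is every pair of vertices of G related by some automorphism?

Vertex 5 is the only vertex of degree 5, so every automorphism fixes it; G is not vertex-transitive.

No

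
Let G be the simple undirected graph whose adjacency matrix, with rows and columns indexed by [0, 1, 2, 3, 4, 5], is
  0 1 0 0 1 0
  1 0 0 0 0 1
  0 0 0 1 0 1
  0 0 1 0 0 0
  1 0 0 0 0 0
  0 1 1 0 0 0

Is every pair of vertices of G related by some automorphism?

No

Automorphisms preserve degree, but G has vertices of degree 1 and vertices of degree 2; no automorphism maps one to the other, so G is not vertex-transitive.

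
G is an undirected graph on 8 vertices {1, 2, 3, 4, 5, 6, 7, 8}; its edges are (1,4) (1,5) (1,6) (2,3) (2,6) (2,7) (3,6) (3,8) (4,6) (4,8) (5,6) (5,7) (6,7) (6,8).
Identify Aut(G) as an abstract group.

D_7

Vertex 6 is the unique vertex of degree 7; the remaining 7 vertices each have degree 3 and induce a cycle, so G is the wheel on 8 vertices with hub 6. With the hub fixed, the remaining symmetry is that of the rim cycle C_7, giving the dihedral group D_7.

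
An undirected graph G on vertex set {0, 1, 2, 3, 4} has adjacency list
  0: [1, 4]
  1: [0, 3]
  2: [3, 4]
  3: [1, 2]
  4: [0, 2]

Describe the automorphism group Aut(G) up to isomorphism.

D_5

Every vertex has degree 2 and the graph is connected, so G is the 5-cycle C_5. C_5 has 5 rotations and 5 reflections, so Aut(C_5) ≅ D_5 of order 10.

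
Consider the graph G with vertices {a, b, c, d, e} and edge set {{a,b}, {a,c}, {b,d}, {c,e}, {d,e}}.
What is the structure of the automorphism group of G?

the dihedral group of order 10

G is 2-regular and connected on 5 vertices, i.e. the cycle C_5. C_5 has 5 rotations and 5 reflections, so Aut(C_5) ≅ D_5 of order 10.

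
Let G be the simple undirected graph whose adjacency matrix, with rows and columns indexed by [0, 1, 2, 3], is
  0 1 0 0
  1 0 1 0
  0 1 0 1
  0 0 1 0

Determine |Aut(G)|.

2

The degree sequence is [1, 2, 2, 1]; the two degree-1 vertices 0 and 3 are the ends of a path, so G = P_4. A path has exactly one nontrivial symmetry — reversal — giving Aut(G) of order 2.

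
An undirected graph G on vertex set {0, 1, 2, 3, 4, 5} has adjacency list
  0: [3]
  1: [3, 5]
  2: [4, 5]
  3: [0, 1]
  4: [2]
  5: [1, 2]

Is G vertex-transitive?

No

Automorphisms preserve degree, but G has vertices of degree 1 and vertices of degree 2; no automorphism maps one to the other, so G is not vertex-transitive.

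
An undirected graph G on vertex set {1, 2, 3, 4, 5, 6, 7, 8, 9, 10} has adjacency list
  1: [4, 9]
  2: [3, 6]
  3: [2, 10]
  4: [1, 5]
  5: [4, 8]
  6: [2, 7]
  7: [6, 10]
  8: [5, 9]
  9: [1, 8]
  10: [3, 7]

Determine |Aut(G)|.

200

G has two connected components, {1, 4, 5, 8, 9} and {2, 3, 6, 7, 10}; each is 2-regular, so G = C_5 ⊔ C_5. With two isomorphic components, Aut(G) = Aut(C_5) ≀ S_2 = (D_5 × D_5) ⋊ Z_2: permute each cycle by D_5, then optionally swap the two cycles. Order 2·(2·5)² = 200.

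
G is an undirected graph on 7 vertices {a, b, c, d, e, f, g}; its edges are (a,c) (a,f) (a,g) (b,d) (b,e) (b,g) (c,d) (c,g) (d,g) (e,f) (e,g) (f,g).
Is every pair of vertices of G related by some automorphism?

No

Vertex g is the only vertex of degree 6, so every automorphism fixes it; G is not vertex-transitive.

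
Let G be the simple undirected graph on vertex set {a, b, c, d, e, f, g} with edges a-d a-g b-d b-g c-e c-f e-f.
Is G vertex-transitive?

G has two connected components, {a, b, d, g} and {c, e, f}; each is 2-regular, so G = C_4 ⊔ C_3. The orbit of a under Aut(G) is {a, b, d, g}, which does not contain c, so G is not vertex-transitive.

No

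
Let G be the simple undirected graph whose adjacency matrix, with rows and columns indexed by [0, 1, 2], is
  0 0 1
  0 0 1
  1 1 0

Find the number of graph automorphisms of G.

2

The degree sequence is [1, 1, 2]; the two degree-1 vertices 0 and 1 are the ends of a path, so G = P_3. The only nontrivial automorphism of a path is the end-to-end reflection, so Aut(G) ≅ Z_2.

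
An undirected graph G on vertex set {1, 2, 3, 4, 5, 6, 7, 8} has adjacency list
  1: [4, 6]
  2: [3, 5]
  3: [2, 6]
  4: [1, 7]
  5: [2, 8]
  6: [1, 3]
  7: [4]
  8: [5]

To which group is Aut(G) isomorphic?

The degree sequence is [2, 2, 2, 2, 2, 2, 1, 1]; the two degree-1 vertices 7 and 8 are the ends of a path, so G = P_8. The only nontrivial automorphism of a path is the end-to-end reflection, so Aut(G) ≅ Z_2.

Z_2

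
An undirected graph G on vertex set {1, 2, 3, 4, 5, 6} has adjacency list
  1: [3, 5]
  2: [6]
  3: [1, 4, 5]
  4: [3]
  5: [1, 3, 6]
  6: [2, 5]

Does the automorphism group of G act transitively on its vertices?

No

Automorphisms preserve degree, but G has vertices of degree 1 and vertices of degree 3; no automorphism maps one to the other, so G is not vertex-transitive.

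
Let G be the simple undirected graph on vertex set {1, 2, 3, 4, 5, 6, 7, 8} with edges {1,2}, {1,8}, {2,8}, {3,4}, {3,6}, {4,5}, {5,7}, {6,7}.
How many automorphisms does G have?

60

G has two connected components, {3, 4, 5, 6, 7} and {1, 2, 8}; each is 2-regular, so G = C_5 ⊔ C_3. No automorphism exchanges components of different sizes, hence Aut(G) is the direct product D_5 × D_3, order 60.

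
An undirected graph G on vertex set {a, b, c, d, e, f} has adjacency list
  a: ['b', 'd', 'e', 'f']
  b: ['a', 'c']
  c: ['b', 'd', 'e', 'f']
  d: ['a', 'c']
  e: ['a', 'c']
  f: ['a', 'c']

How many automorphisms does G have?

48

The vertices split by degree into {a, c} (degree 4) and {b, d, e, f} (degree 2); every edge runs between the two parts, so G is the complete bipartite graph K_{2,4}. The parts have unequal sizes, so no automorphism swaps them; each part is permuted independently, giving S_2 × S_4 of order 2!·4! = 48.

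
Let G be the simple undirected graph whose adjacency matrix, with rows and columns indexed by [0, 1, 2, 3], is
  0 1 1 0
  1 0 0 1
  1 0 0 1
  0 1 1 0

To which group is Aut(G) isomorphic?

the dihedral group of order 8

G is 2-regular and bipartite on 2^2 = 4 vertices with girth 4; it is the hypercube graph Q_2. Aut(Q_2) consists of the signed permutations of the 2 coordinate axes: 2! permutations times 2^2 sign flips, so |Aut| = 2^2·2! = 8.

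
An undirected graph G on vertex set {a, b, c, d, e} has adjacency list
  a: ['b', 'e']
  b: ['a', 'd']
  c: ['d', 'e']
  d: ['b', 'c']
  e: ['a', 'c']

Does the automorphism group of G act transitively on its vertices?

Every vertex has degree 2 and the graph is connected, so G is the 5-cycle C_5. The automorphisms of the 5-cycle are exactly the symmetries of a regular 5-gon: the dihedral group D_5, |D_5| = 10. Under this action every vertex can be carried to every other, so G is vertex-transitive.

Yes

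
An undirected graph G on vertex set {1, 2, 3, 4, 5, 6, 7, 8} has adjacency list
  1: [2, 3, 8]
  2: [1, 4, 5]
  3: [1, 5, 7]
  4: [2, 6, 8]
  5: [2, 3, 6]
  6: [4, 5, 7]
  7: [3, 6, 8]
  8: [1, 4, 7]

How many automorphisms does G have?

48

G is 3-regular and bipartite on 2^3 = 8 vertices with girth 4; it is the hypercube graph Q_3. Aut(Q_3) consists of the signed permutations of the 3 coordinate axes: 3! permutations times 2^3 sign flips, so |Aut| = 2^3·3! = 48.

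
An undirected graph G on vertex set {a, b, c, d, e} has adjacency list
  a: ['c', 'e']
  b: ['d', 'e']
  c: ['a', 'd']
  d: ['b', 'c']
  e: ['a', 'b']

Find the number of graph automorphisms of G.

10

G is 2-regular and connected on 5 vertices, i.e. the cycle C_5. The automorphisms of the 5-cycle are exactly the symmetries of a regular 5-gon: the dihedral group D_5, |D_5| = 10.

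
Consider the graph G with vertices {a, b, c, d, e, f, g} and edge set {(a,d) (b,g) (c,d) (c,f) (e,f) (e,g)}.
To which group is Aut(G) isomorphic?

The degree sequence is [1, 1, 2, 2, 2, 2, 2]; the two degree-1 vertices a and b are the ends of a path, so G = P_7. A path has exactly one nontrivial symmetry — reversal — giving Aut(G) of order 2.

C_2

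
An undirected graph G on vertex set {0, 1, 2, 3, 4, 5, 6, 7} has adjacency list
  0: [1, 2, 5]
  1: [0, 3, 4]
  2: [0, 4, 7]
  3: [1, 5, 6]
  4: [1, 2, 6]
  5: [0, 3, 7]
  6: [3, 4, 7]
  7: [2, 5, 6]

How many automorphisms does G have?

G is 3-regular and bipartite on 2^3 = 8 vertices with girth 4; it is the hypercube graph Q_3. Aut(Q_3) consists of the signed permutations of the 3 coordinate axes: 3! permutations times 2^3 sign flips, so |Aut| = 2^3·3! = 48.

48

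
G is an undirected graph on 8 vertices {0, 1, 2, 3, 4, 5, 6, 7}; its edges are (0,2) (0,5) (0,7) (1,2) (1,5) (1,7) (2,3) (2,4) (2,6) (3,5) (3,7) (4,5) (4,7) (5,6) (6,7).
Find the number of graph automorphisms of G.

The vertices split by degree into {2, 5, 7} (degree 5) and {0, 1, 3, 4, 6} (degree 3); every edge runs between the two parts, so G is the complete bipartite graph K_{3,5}. The parts have unequal sizes, so no automorphism swaps them; each part is permuted independently, giving S_5 × S_3 of order 5!·3! = 720.

720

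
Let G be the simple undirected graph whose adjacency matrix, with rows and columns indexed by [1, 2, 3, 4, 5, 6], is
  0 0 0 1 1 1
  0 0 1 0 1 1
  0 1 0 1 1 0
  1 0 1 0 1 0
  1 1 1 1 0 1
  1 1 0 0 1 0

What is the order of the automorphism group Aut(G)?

10

Vertex 5 is the unique vertex of degree 5; the remaining 5 vertices each have degree 3 and induce a cycle, so G is the wheel on 6 vertices with hub 5. Every automorphism fixes the hub and acts on the rim 5-cycle, so Aut(G) ≅ Aut(C_5) = D_5 of order 10.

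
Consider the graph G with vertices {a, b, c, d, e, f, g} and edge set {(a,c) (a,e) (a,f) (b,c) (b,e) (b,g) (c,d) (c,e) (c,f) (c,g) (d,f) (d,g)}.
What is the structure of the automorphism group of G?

Vertex c is the unique vertex of degree 6; the remaining 6 vertices each have degree 3 and induce a cycle, so G is the wheel on 7 vertices with hub c. With the hub fixed, the remaining symmetry is that of the rim cycle C_6, giving the dihedral group D_6.

the dihedral group of order 12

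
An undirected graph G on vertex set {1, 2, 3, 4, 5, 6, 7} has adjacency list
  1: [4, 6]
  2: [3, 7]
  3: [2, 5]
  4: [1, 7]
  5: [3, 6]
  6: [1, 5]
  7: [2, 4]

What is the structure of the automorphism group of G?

the dihedral group of order 14

Every vertex has degree 2 and the graph is connected, so G is the 7-cycle C_7. C_7 has 7 rotations and 7 reflections, so Aut(C_7) ≅ D_7 of order 14.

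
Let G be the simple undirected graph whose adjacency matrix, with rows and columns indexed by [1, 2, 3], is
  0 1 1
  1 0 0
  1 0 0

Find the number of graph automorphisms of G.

The degree sequence is [2, 1, 1]; the two degree-1 vertices 2 and 3 are the ends of a path, so G = P_3. The only nontrivial automorphism of a path is the end-to-end reflection, so Aut(G) ≅ Z_2.

2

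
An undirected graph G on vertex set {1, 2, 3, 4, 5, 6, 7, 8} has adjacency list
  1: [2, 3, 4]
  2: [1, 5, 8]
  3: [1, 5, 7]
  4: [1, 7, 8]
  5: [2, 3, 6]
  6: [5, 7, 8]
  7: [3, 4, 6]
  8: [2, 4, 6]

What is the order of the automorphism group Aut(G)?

48

G is 3-regular and bipartite on 2^3 = 8 vertices with girth 4; it is the hypercube graph Q_3. Aut(Q_3) consists of the signed permutations of the 3 coordinate axes: 3! permutations times 2^3 sign flips, so |Aut| = 2^3·3! = 48.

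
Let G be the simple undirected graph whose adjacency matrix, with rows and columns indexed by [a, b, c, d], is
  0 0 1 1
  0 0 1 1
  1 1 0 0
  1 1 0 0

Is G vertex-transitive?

G is 2-regular and bipartite on 2^2 = 4 vertices with girth 4; it is the hypercube graph Q_2. Aut(Q_2) consists of the signed permutations of the 2 coordinate axes: 2! permutations times 2^2 sign flips, so |Aut| = 2^2·2! = 8. This group acts transitively on the 4 vertices.

Yes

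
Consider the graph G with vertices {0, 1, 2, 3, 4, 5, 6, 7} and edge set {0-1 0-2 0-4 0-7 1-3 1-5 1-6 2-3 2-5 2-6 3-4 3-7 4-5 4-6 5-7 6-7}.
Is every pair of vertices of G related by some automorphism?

Yes

G is 4-regular and bipartite with parts {1, 2, 4, 7} and {0, 3, 5, 6} (each part is independent and every cross-pair is an edge), so G = K_{4,4}. Aut(K_{4,4}) is the wreath product S_4 ≀ Z_2: permute within each part, then optionally swap the parts; |Aut| = 2·(4!)² = 1152. This group acts transitively on the 8 vertices.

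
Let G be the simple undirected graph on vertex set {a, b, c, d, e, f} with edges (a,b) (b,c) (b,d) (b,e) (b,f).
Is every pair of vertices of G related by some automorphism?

No

Vertex b is the only vertex of degree 5, so every automorphism fixes it; G is not vertex-transitive.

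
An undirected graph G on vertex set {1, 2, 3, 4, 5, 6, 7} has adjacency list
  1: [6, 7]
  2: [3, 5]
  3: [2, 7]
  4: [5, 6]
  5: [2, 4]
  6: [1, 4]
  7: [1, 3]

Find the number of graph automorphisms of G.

Every vertex has degree 2 and the graph is connected, so G is the 7-cycle C_7. C_7 has 7 rotations and 7 reflections, so Aut(C_7) ≅ D_7 of order 14.

14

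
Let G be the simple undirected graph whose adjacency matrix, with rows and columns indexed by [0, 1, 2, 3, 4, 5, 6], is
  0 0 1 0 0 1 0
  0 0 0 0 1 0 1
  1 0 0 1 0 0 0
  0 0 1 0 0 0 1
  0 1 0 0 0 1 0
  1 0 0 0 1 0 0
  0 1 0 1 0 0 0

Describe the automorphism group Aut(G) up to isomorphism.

the dihedral group of order 14

Every vertex has degree 2 and the graph is connected, so G is the 7-cycle C_7. C_7 has 7 rotations and 7 reflections, so Aut(C_7) ≅ D_7 of order 14.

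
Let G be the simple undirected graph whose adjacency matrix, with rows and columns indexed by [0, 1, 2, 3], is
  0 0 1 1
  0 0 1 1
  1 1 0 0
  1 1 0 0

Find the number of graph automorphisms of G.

G is 2-regular and bipartite on 2^2 = 4 vertices with girth 4; it is the hypercube graph Q_2. The symmetry group of the 2-cube is the hyperoctahedral group B_2 = Z_2 ≀ S_2, of order 2^2·2! = 8.

8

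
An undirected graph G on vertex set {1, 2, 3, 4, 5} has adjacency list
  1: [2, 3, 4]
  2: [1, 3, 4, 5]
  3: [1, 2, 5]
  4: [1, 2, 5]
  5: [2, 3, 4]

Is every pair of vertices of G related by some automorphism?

Vertex 2 is the only vertex of degree 4, so every automorphism fixes it; G is not vertex-transitive.

No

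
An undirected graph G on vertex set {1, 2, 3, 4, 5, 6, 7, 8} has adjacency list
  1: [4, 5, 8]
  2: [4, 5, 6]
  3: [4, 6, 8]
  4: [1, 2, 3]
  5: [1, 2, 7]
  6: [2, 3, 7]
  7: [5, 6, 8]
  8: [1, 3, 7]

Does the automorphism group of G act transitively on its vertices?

Yes

G is 3-regular and bipartite on 2^3 = 8 vertices with girth 4; it is the hypercube graph Q_3. The symmetry group of the 3-cube is the hyperoctahedral group B_3 = Z_2 ≀ S_3, of order 2^3·3! = 48. This group acts transitively on the 8 vertices.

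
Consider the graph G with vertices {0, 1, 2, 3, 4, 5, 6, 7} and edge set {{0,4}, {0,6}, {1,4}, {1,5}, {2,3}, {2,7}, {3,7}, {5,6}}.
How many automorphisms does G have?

G has two connected components, {0, 1, 4, 5, 6} and {2, 3, 7}; each is 2-regular, so G = C_5 ⊔ C_3. The components are non-isomorphic (different sizes), so Aut(G) = Aut(C_3) × Aut(C_5) = D_3 × D_5 of order 6·10 = 60.

60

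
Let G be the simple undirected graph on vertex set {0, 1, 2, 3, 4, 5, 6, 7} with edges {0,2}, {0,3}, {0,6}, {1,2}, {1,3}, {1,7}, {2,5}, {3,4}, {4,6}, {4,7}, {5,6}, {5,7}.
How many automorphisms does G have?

G is 3-regular and bipartite on 2^3 = 8 vertices with girth 4; it is the hypercube graph Q_3. Aut(Q_3) consists of the signed permutations of the 3 coordinate axes: 3! permutations times 2^3 sign flips, so |Aut| = 2^3·3! = 48.

48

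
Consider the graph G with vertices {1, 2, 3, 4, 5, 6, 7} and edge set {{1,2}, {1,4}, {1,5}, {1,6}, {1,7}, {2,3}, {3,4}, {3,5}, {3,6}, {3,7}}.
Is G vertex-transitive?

Automorphisms preserve degree, but G has vertices of degree 2 and vertices of degree 5; no automorphism maps one to the other, so G is not vertex-transitive.

No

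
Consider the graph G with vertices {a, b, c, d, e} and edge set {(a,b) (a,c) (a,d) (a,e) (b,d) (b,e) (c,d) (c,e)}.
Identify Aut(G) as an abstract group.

Vertex a is the unique vertex of degree 4; the remaining 4 vertices each have degree 3 and induce a cycle, so G is the wheel on 5 vertices with hub a. With the hub fixed, the remaining symmetry is that of the rim cycle C_4, giving the dihedral group D_4.

D_4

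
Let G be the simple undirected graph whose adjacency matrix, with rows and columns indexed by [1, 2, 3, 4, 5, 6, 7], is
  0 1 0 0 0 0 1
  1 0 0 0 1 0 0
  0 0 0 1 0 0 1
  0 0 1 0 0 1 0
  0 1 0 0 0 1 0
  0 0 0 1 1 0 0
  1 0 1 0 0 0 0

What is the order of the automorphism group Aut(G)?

Every vertex has degree 2 and the graph is connected, so G is the 7-cycle C_7. C_7 has 7 rotations and 7 reflections, so Aut(C_7) ≅ D_7 of order 14.

14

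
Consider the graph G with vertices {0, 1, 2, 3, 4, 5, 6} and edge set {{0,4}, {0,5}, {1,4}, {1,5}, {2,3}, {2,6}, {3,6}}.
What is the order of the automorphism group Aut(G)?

48

G has two connected components, {0, 1, 4, 5} and {2, 3, 6}; each is 2-regular, so G = C_4 ⊔ C_3. The components are non-isomorphic (different sizes), so Aut(G) = Aut(C_4) × Aut(C_3) = D_4 × D_3 of order 8·6 = 48.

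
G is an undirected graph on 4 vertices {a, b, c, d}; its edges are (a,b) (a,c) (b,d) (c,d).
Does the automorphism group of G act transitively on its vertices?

G is 2-regular and bipartite on 2^2 = 4 vertices with girth 4; it is the hypercube graph Q_2. The symmetry group of the 2-cube is the hyperoctahedral group B_2 = Z_2 ≀ S_2, of order 2^2·2! = 8. This group acts transitively on the 4 vertices.

Yes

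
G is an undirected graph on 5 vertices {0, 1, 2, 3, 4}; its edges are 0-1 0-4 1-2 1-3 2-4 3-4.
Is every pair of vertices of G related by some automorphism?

Automorphisms preserve degree, but G has vertices of degree 2 and vertices of degree 3; no automorphism maps one to the other, so G is not vertex-transitive.

No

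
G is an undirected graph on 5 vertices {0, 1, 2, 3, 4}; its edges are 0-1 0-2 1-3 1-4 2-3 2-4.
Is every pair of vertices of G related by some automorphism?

Automorphisms preserve degree, but G has vertices of degree 2 and vertices of degree 3; no automorphism maps one to the other, so G is not vertex-transitive.

No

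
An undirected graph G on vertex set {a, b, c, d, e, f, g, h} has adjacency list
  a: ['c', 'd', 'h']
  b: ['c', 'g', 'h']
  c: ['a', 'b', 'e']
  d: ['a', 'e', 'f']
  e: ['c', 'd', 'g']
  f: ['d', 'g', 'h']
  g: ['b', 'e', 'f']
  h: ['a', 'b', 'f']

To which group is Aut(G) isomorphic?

the hyperoctahedral group B_3

G is 3-regular and bipartite on 2^3 = 8 vertices with girth 4; it is the hypercube graph Q_3. Aut(Q_3) consists of the signed permutations of the 3 coordinate axes: 3! permutations times 2^3 sign flips, so |Aut| = 2^3·3! = 48.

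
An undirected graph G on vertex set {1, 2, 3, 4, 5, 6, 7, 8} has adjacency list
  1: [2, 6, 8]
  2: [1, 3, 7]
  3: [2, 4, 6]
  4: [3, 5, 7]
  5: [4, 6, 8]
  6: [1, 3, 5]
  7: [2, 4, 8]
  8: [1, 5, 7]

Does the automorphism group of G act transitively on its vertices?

Yes

G is 3-regular and bipartite on 2^3 = 8 vertices with girth 4; it is the hypercube graph Q_3. The symmetry group of the 3-cube is the hyperoctahedral group B_3 = Z_2 ≀ S_3, of order 2^3·3! = 48. This group acts transitively on the 8 vertices.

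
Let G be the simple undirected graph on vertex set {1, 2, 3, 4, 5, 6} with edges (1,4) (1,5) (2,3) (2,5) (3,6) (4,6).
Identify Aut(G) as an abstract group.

G is 2-regular and connected on 6 vertices, i.e. the cycle C_6. C_6 has 6 rotations and 6 reflections, so Aut(C_6) ≅ D_6 of order 12.

D_6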